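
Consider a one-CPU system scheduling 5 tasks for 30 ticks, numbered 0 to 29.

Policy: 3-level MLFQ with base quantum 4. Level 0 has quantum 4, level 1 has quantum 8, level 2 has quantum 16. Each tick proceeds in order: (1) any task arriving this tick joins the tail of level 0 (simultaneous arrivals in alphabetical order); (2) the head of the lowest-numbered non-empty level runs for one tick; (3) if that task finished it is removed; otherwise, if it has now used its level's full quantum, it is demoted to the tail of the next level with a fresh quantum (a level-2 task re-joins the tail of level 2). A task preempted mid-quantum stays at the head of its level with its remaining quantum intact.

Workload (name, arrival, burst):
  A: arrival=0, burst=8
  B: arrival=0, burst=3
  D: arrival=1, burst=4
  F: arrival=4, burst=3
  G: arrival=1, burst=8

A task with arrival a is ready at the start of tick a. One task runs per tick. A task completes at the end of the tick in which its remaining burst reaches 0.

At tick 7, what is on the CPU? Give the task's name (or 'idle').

t=0: L0/L1/L2 = AB/-/- → run A
t=1: L0/L1/L2 = ABDG/-/- → run A
t=2: L0/L1/L2 = ABDG/-/- → run A
t=3: L0/L1/L2 = ABDG/-/- → run A
t=4: L0/L1/L2 = BDGF/A/- → run B
t=5: L0/L1/L2 = BDGF/A/- → run B
t=6: L0/L1/L2 = BDGF/A/- → run B
t=7: L0/L1/L2 = DGF/A/- → run D
t=8: L0/L1/L2 = DGF/A/- → run D
t=9: L0/L1/L2 = DGF/A/- → run D
t=10: L0/L1/L2 = DGF/A/- → run D
t=11: L0/L1/L2 = GF/A/- → run G
t=12: L0/L1/L2 = GF/A/- → run G
t=13: L0/L1/L2 = GF/A/- → run G
t=14: L0/L1/L2 = GF/A/- → run G
t=15: L0/L1/L2 = F/AG/- → run F
t=16: L0/L1/L2 = F/AG/- → run F
t=17: L0/L1/L2 = F/AG/- → run F
t=18: L0/L1/L2 = -/AG/- → run A
t=19: L0/L1/L2 = -/AG/- → run A
t=20: L0/L1/L2 = -/AG/- → run A
t=21: L0/L1/L2 = -/AG/- → run A
t=22: L0/L1/L2 = -/G/- → run G
t=23: L0/L1/L2 = -/G/- → run G
t=24: L0/L1/L2 = -/G/- → run G
t=25: L0/L1/L2 = -/G/- → run G
t=26: (idle)
t=27: (idle)
t=28: (idle)
t=29: (idle)

running at tick 7 = D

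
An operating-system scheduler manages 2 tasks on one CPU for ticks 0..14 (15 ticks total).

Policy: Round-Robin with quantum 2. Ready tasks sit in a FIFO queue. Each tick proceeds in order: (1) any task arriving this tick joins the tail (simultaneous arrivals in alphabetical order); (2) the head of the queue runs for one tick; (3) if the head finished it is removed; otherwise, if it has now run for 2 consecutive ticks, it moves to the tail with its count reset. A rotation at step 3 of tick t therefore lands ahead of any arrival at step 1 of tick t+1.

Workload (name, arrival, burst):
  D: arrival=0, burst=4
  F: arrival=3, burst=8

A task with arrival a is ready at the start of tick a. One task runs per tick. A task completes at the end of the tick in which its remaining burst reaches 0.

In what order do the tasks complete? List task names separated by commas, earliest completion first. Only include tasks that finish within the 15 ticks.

completion order = D, F

t=0: queue=[D] q_used=0 → run D
t=1: queue=[D] q_used=1 → run D
t=2: queue=[D] q_used=0 → run D
t=3: queue=[D,F] q_used=1 → run D
t=4: queue=[F] q_used=0 → run F
t=5: queue=[F] q_used=1 → run F
t=6: queue=[F] q_used=0 → run F
t=7: queue=[F] q_used=1 → run F
t=8: queue=[F] q_used=0 → run F
t=9: queue=[F] q_used=1 → run F
t=10: queue=[F] q_used=0 → run F
t=11: queue=[F] q_used=1 → run F
t=12: (idle)
t=13: (idle)
t=14: (idle)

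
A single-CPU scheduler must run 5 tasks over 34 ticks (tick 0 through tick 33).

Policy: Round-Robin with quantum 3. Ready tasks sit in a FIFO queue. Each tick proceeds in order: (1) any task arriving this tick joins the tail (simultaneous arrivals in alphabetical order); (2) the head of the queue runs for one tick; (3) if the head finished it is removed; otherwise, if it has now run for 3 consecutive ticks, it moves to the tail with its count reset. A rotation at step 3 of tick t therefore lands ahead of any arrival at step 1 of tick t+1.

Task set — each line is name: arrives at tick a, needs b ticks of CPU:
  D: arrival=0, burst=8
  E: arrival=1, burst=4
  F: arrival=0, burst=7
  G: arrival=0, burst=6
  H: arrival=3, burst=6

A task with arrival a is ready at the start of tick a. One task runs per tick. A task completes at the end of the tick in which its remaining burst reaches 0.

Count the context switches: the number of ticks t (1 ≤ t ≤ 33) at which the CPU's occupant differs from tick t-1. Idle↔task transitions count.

t=0: queue=[D,F,G] q_used=0 → run D
t=1: queue=[D,F,G,E] q_used=1 → run D
t=2: queue=[D,F,G,E] q_used=2 → run D
t=3: queue=[F,G,E,D,H] q_used=0 → run F
t=4: queue=[F,G,E,D,H] q_used=1 → run F
t=5: queue=[F,G,E,D,H] q_used=2 → run F
t=6: queue=[G,E,D,H,F] q_used=0 → run G
t=7: queue=[G,E,D,H,F] q_used=1 → run G
t=8: queue=[G,E,D,H,F] q_used=2 → run G
t=9: queue=[E,D,H,F,G] q_used=0 → run E
t=10: queue=[E,D,H,F,G] q_used=1 → run E
t=11: queue=[E,D,H,F,G] q_used=2 → run E
t=12: queue=[D,H,F,G,E] q_used=0 → run D
t=13: queue=[D,H,F,G,E] q_used=1 → run D
t=14: queue=[D,H,F,G,E] q_used=2 → run D
t=15: queue=[H,F,G,E,D] q_used=0 → run H
t=16: queue=[H,F,G,E,D] q_used=1 → run H
t=17: queue=[H,F,G,E,D] q_used=2 → run H
t=18: queue=[F,G,E,D,H] q_used=0 → run F
t=19: queue=[F,G,E,D,H] q_used=1 → run F
t=20: queue=[F,G,E,D,H] q_used=2 → run F
t=21: queue=[G,E,D,H,F] q_used=0 → run G
t=22: queue=[G,E,D,H,F] q_used=1 → run G
t=23: queue=[G,E,D,H,F] q_used=2 → run G
t=24: queue=[E,D,H,F] q_used=0 → run E
t=25: queue=[D,H,F] q_used=0 → run D
t=26: queue=[D,H,F] q_used=1 → run D
t=27: queue=[H,F] q_used=0 → run H
t=28: queue=[H,F] q_used=1 → run H
t=29: queue=[H,F] q_used=2 → run H
t=30: queue=[F] q_used=0 → run F
t=31: (idle)
t=32: (idle)
t=33: (idle)

context switches = 12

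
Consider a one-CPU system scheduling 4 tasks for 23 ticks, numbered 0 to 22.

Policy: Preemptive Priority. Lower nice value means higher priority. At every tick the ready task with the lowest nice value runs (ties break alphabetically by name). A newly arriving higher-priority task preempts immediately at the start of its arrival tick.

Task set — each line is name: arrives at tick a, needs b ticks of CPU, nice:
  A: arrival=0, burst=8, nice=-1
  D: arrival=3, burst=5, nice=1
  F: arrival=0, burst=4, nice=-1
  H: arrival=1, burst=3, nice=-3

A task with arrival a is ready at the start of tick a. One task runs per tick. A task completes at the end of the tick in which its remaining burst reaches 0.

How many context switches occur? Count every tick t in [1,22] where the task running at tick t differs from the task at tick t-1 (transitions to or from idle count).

t=0: ready={A,F} → run A
t=1: ready={A,F,H} → run H
t=2: ready={A,F,H} → run H
t=3: ready={A,D,F,H} → run H
t=4: ready={A,D,F} → run A
t=5: ready={A,D,F} → run A
t=6: ready={A,D,F} → run A
t=7: ready={A,D,F} → run A
t=8: ready={A,D,F} → run A
t=9: ready={A,D,F} → run A
t=10: ready={A,D,F} → run A
t=11: ready={D,F} → run F
t=12: ready={D,F} → run F
t=13: ready={D,F} → run F
t=14: ready={D,F} → run F
t=15: ready={D} → run D
t=16: ready={D} → run D
t=17: ready={D} → run D
t=18: ready={D} → run D
t=19: ready={D} → run D
t=20: (idle)
t=21: (idle)
t=22: (idle)

context switches = 5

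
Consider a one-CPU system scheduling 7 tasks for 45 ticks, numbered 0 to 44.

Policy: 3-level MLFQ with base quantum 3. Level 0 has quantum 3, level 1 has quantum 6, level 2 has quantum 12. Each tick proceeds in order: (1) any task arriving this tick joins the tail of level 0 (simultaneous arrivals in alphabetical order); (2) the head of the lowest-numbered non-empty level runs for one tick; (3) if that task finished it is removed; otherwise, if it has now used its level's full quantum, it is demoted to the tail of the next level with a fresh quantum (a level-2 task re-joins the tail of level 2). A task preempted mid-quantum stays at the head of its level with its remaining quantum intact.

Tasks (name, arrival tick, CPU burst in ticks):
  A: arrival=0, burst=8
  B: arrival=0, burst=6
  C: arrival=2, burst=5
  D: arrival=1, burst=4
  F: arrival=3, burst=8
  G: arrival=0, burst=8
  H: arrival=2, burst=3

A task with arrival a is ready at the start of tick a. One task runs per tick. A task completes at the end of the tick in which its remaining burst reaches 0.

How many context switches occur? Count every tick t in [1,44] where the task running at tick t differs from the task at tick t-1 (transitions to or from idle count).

context switches = 13

t=0: L0/L1/L2 = ABG/-/- → run A
t=1: L0/L1/L2 = ABGD/-/- → run A
t=2: L0/L1/L2 = ABGDCH/-/- → run A
t=3: L0/L1/L2 = BGDCHF/A/- → run B
t=4: L0/L1/L2 = BGDCHF/A/- → run B
t=5: L0/L1/L2 = BGDCHF/A/- → run B
t=6: L0/L1/L2 = GDCHF/AB/- → run G
t=7: L0/L1/L2 = GDCHF/AB/- → run G
t=8: L0/L1/L2 = GDCHF/AB/- → run G
t=9: L0/L1/L2 = DCHF/ABG/- → run D
t=10: L0/L1/L2 = DCHF/ABG/- → run D
t=11: L0/L1/L2 = DCHF/ABG/- → run D
t=12: L0/L1/L2 = CHF/ABGD/- → run C
t=13: L0/L1/L2 = CHF/ABGD/- → run C
t=14: L0/L1/L2 = CHF/ABGD/- → run C
t=15: L0/L1/L2 = HF/ABGDC/- → run H
t=16: L0/L1/L2 = HF/ABGDC/- → run H
t=17: L0/L1/L2 = HF/ABGDC/- → run H
t=18: L0/L1/L2 = F/ABGDC/- → run F
t=19: L0/L1/L2 = F/ABGDC/- → run F
t=20: L0/L1/L2 = F/ABGDC/- → run F
t=21: L0/L1/L2 = -/ABGDCF/- → run A
t=22: L0/L1/L2 = -/ABGDCF/- → run A
t=23: L0/L1/L2 = -/ABGDCF/- → run A
t=24: L0/L1/L2 = -/ABGDCF/- → run A
t=25: L0/L1/L2 = -/ABGDCF/- → run A
t=26: L0/L1/L2 = -/BGDCF/- → run B
t=27: L0/L1/L2 = -/BGDCF/- → run B
t=28: L0/L1/L2 = -/BGDCF/- → run B
t=29: L0/L1/L2 = -/GDCF/- → run G
t=30: L0/L1/L2 = -/GDCF/- → run G
t=31: L0/L1/L2 = -/GDCF/- → run G
t=32: L0/L1/L2 = -/GDCF/- → run G
t=33: L0/L1/L2 = -/GDCF/- → run G
t=34: L0/L1/L2 = -/DCF/- → run D
t=35: L0/L1/L2 = -/CF/- → run C
t=36: L0/L1/L2 = -/CF/- → run C
t=37: L0/L1/L2 = -/F/- → run F
t=38: L0/L1/L2 = -/F/- → run F
t=39: L0/L1/L2 = -/F/- → run F
t=40: L0/L1/L2 = -/F/- → run F
t=41: L0/L1/L2 = -/F/- → run F
t=42: (idle)
t=43: (idle)
t=44: (idle)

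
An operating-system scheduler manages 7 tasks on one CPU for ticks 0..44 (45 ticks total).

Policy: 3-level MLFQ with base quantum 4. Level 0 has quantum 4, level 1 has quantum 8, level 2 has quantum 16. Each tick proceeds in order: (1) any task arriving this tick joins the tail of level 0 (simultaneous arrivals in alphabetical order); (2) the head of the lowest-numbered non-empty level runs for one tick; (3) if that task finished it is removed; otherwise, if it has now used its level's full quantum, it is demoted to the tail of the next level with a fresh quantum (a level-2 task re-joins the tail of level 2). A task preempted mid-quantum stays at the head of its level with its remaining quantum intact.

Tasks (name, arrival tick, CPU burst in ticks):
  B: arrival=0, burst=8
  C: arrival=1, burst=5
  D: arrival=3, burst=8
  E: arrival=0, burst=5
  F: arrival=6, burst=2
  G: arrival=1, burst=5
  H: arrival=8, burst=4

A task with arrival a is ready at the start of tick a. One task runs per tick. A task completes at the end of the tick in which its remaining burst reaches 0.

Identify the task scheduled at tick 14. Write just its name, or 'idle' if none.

running at tick 14 = G

t=0: L0/L1/L2 = BE/-/- → run B
t=1: L0/L1/L2 = BECG/-/- → run B
t=2: L0/L1/L2 = BECG/-/- → run B
t=3: L0/L1/L2 = BECGD/-/- → run B
t=4: L0/L1/L2 = ECGD/B/- → run E
t=5: L0/L1/L2 = ECGD/B/- → run E
t=6: L0/L1/L2 = ECGDF/B/- → run E
t=7: L0/L1/L2 = ECGDF/B/- → run E
t=8: L0/L1/L2 = CGDFH/BE/- → run C
t=9: L0/L1/L2 = CGDFH/BE/- → run C
t=10: L0/L1/L2 = CGDFH/BE/- → run C
t=11: L0/L1/L2 = CGDFH/BE/- → run C
t=12: L0/L1/L2 = GDFH/BEC/- → run G
t=13: L0/L1/L2 = GDFH/BEC/- → run G
t=14: L0/L1/L2 = GDFH/BEC/- → run G
t=15: L0/L1/L2 = GDFH/BEC/- → run G
t=16: L0/L1/L2 = DFH/BECG/- → run D
t=17: L0/L1/L2 = DFH/BECG/- → run D
t=18: L0/L1/L2 = DFH/BECG/- → run D
t=19: L0/L1/L2 = DFH/BECG/- → run D
t=20: L0/L1/L2 = FH/BECGD/- → run F
t=21: L0/L1/L2 = FH/BECGD/- → run F
t=22: L0/L1/L2 = H/BECGD/- → run H
t=23: L0/L1/L2 = H/BECGD/- → run H
t=24: L0/L1/L2 = H/BECGD/- → run H
t=25: L0/L1/L2 = H/BECGD/- → run H
t=26: L0/L1/L2 = -/BECGD/- → run B
t=27: L0/L1/L2 = -/BECGD/- → run B
t=28: L0/L1/L2 = -/BECGD/- → run B
t=29: L0/L1/L2 = -/BECGD/- → run B
t=30: L0/L1/L2 = -/ECGD/- → run E
t=31: L0/L1/L2 = -/CGD/- → run C
t=32: L0/L1/L2 = -/GD/- → run G
t=33: L0/L1/L2 = -/D/- → run D
t=34: L0/L1/L2 = -/D/- → run D
t=35: L0/L1/L2 = -/D/- → run D
t=36: L0/L1/L2 = -/D/- → run D
t=37: (idle)
t=38: (idle)
t=39: (idle)
t=40: (idle)
t=41: (idle)
t=42: (idle)
t=43: (idle)
t=44: (idle)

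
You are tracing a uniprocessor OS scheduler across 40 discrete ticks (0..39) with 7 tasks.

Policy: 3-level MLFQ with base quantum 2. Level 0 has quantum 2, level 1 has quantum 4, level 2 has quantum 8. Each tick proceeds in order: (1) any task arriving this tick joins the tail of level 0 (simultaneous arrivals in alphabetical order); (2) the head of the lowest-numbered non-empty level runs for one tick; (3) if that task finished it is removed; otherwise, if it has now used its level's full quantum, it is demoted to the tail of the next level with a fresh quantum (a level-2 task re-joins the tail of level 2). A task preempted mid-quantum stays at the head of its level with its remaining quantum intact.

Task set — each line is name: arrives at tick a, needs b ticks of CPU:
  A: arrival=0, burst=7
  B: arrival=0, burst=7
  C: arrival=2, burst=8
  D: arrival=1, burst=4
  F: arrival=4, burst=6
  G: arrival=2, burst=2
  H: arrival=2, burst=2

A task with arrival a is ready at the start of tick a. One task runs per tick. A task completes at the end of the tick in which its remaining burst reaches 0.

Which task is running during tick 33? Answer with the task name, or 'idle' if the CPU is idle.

t=0: L0/L1/L2 = AB/-/- → run A
t=1: L0/L1/L2 = ABD/-/- → run A
t=2: L0/L1/L2 = BDCGH/A/- → run B
t=3: L0/L1/L2 = BDCGH/A/- → run B
t=4: L0/L1/L2 = DCGHF/AB/- → run D
t=5: L0/L1/L2 = DCGHF/AB/- → run D
t=6: L0/L1/L2 = CGHF/ABD/- → run C
t=7: L0/L1/L2 = CGHF/ABD/- → run C
t=8: L0/L1/L2 = GHF/ABDC/- → run G
t=9: L0/L1/L2 = GHF/ABDC/- → run G
t=10: L0/L1/L2 = HF/ABDC/- → run H
t=11: L0/L1/L2 = HF/ABDC/- → run H
t=12: L0/L1/L2 = F/ABDC/- → run F
t=13: L0/L1/L2 = F/ABDC/- → run F
t=14: L0/L1/L2 = -/ABDCF/- → run A
t=15: L0/L1/L2 = -/ABDCF/- → run A
t=16: L0/L1/L2 = -/ABDCF/- → run A
t=17: L0/L1/L2 = -/ABDCF/- → run A
t=18: L0/L1/L2 = -/BDCF/A → run B
t=19: L0/L1/L2 = -/BDCF/A → run B
t=20: L0/L1/L2 = -/BDCF/A → run B
t=21: L0/L1/L2 = -/BDCF/A → run B
t=22: L0/L1/L2 = -/DCF/AB → run D
t=23: L0/L1/L2 = -/DCF/AB → run D
t=24: L0/L1/L2 = -/CF/AB → run C
t=25: L0/L1/L2 = -/CF/AB → run C
t=26: L0/L1/L2 = -/CF/AB → run C
t=27: L0/L1/L2 = -/CF/AB → run C
t=28: L0/L1/L2 = -/F/ABC → run F
t=29: L0/L1/L2 = -/F/ABC → run F
t=30: L0/L1/L2 = -/F/ABC → run F
t=31: L0/L1/L2 = -/F/ABC → run F
t=32: L0/L1/L2 = -/-/ABC → run A
t=33: L0/L1/L2 = -/-/BC → run B
t=34: L0/L1/L2 = -/-/C → run C
t=35: L0/L1/L2 = -/-/C → run C
t=36: (idle)
t=37: (idle)
t=38: (idle)
t=39: (idle)

running at tick 33 = B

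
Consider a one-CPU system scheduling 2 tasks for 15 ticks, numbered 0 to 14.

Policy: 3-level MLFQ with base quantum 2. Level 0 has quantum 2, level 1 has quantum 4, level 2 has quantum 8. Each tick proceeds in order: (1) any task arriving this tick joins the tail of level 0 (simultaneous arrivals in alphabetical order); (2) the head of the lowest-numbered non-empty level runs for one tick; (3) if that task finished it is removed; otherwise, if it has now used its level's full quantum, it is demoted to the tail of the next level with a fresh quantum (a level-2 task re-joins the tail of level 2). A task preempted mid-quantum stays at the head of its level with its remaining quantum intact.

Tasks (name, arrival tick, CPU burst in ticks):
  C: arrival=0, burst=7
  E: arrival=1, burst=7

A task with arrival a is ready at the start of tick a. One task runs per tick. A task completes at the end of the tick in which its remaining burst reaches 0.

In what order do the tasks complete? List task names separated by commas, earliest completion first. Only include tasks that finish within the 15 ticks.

t=0: L0/L1/L2 = C/-/- → run C
t=1: L0/L1/L2 = CE/-/- → run C
t=2: L0/L1/L2 = E/C/- → run E
t=3: L0/L1/L2 = E/C/- → run E
t=4: L0/L1/L2 = -/CE/- → run C
t=5: L0/L1/L2 = -/CE/- → run C
t=6: L0/L1/L2 = -/CE/- → run C
t=7: L0/L1/L2 = -/CE/- → run C
t=8: L0/L1/L2 = -/E/C → run E
t=9: L0/L1/L2 = -/E/C → run E
t=10: L0/L1/L2 = -/E/C → run E
t=11: L0/L1/L2 = -/E/C → run E
t=12: L0/L1/L2 = -/-/CE → run C
t=13: L0/L1/L2 = -/-/E → run E
t=14: (idle)

completion order = C, E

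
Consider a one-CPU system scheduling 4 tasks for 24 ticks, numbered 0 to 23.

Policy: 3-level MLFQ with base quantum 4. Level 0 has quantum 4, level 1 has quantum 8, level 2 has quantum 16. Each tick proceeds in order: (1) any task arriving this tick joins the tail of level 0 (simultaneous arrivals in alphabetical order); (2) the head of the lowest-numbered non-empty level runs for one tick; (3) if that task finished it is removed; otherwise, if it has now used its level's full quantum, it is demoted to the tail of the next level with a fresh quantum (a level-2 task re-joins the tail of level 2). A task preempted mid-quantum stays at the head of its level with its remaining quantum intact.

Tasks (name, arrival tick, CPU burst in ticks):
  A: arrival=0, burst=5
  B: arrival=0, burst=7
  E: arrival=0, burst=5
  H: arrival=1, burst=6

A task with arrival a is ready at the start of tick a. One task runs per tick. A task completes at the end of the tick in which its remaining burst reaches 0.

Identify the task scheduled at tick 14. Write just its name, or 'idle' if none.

running at tick 14 = H

t=0: L0/L1/L2 = ABE/-/- → run A
t=1: L0/L1/L2 = ABEH/-/- → run A
t=2: L0/L1/L2 = ABEH/-/- → run A
t=3: L0/L1/L2 = ABEH/-/- → run A
t=4: L0/L1/L2 = BEH/A/- → run B
t=5: L0/L1/L2 = BEH/A/- → run B
t=6: L0/L1/L2 = BEH/A/- → run B
t=7: L0/L1/L2 = BEH/A/- → run B
t=8: L0/L1/L2 = EH/AB/- → run E
t=9: L0/L1/L2 = EH/AB/- → run E
t=10: L0/L1/L2 = EH/AB/- → run E
t=11: L0/L1/L2 = EH/AB/- → run E
t=12: L0/L1/L2 = H/ABE/- → run H
t=13: L0/L1/L2 = H/ABE/- → run H
t=14: L0/L1/L2 = H/ABE/- → run H
t=15: L0/L1/L2 = H/ABE/- → run H
t=16: L0/L1/L2 = -/ABEH/- → run A
t=17: L0/L1/L2 = -/BEH/- → run B
t=18: L0/L1/L2 = -/BEH/- → run B
t=19: L0/L1/L2 = -/BEH/- → run B
t=20: L0/L1/L2 = -/EH/- → run E
t=21: L0/L1/L2 = -/H/- → run H
t=22: L0/L1/L2 = -/H/- → run H
t=23: (idle)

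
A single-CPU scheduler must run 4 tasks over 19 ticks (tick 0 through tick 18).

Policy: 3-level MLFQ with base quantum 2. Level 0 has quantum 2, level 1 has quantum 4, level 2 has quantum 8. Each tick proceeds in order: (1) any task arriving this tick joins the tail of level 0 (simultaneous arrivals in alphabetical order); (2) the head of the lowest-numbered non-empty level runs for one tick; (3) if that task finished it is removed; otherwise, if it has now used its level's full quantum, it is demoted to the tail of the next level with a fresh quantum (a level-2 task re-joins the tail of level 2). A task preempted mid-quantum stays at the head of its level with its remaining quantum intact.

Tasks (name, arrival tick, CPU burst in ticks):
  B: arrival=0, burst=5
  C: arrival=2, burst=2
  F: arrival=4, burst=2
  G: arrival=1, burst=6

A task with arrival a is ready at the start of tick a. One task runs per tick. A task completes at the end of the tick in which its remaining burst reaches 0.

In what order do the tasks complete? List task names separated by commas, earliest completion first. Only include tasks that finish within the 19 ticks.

completion order = C, F, B, G

t=0: L0/L1/L2 = B/-/- → run B
t=1: L0/L1/L2 = BG/-/- → run B
t=2: L0/L1/L2 = GC/B/- → run G
t=3: L0/L1/L2 = GC/B/- → run G
t=4: L0/L1/L2 = CF/BG/- → run C
t=5: L0/L1/L2 = CF/BG/- → run C
t=6: L0/L1/L2 = F/BG/- → run F
t=7: L0/L1/L2 = F/BG/- → run F
t=8: L0/L1/L2 = -/BG/- → run B
t=9: L0/L1/L2 = -/BG/- → run B
t=10: L0/L1/L2 = -/BG/- → run B
t=11: L0/L1/L2 = -/G/- → run G
t=12: L0/L1/L2 = -/G/- → run G
t=13: L0/L1/L2 = -/G/- → run G
t=14: L0/L1/L2 = -/G/- → run G
t=15: (idle)
t=16: (idle)
t=17: (idle)
t=18: (idle)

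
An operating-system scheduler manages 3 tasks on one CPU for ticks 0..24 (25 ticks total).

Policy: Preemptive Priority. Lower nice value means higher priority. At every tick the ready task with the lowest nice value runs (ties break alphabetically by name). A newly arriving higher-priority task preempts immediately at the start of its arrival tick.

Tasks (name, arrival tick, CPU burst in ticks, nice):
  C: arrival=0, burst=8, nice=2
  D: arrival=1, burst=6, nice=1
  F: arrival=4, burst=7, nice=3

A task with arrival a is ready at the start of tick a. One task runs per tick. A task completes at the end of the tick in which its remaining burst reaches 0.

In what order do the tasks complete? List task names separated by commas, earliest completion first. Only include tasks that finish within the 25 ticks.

completion order = D, C, F

t=0: ready={C} → run C
t=1: ready={C,D} → run D
t=2: ready={C,D} → run D
t=3: ready={C,D} → run D
t=4: ready={C,D,F} → run D
t=5: ready={C,D,F} → run D
t=6: ready={C,D,F} → run D
t=7: ready={C,F} → run C
t=8: ready={C,F} → run C
t=9: ready={C,F} → run C
t=10: ready={C,F} → run C
t=11: ready={C,F} → run C
t=12: ready={C,F} → run C
t=13: ready={C,F} → run C
t=14: ready={F} → run F
t=15: ready={F} → run F
t=16: ready={F} → run F
t=17: ready={F} → run F
t=18: ready={F} → run F
t=19: ready={F} → run F
t=20: ready={F} → run F
t=21: (idle)
t=22: (idle)
t=23: (idle)
t=24: (idle)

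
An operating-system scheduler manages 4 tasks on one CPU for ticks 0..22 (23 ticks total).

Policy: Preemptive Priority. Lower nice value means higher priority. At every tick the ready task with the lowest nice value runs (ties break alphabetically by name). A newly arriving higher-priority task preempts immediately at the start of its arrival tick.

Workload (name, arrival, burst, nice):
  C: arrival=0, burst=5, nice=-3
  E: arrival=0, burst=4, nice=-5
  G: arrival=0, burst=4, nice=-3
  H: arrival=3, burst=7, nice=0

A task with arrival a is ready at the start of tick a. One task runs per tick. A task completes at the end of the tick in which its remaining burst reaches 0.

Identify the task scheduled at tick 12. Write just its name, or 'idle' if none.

running at tick 12 = G

t=0: ready={C,E,G} → run E
t=1: ready={C,E,G} → run E
t=2: ready={C,E,G} → run E
t=3: ready={C,E,G,H} → run E
t=4: ready={C,G,H} → run C
t=5: ready={C,G,H} → run C
t=6: ready={C,G,H} → run C
t=7: ready={C,G,H} → run C
t=8: ready={C,G,H} → run C
t=9: ready={G,H} → run G
t=10: ready={G,H} → run G
t=11: ready={G,H} → run G
t=12: ready={G,H} → run G
t=13: ready={H} → run H
t=14: ready={H} → run H
t=15: ready={H} → run H
t=16: ready={H} → run H
t=17: ready={H} → run H
t=18: ready={H} → run H
t=19: ready={H} → run H
t=20: (idle)
t=21: (idle)
t=22: (idle)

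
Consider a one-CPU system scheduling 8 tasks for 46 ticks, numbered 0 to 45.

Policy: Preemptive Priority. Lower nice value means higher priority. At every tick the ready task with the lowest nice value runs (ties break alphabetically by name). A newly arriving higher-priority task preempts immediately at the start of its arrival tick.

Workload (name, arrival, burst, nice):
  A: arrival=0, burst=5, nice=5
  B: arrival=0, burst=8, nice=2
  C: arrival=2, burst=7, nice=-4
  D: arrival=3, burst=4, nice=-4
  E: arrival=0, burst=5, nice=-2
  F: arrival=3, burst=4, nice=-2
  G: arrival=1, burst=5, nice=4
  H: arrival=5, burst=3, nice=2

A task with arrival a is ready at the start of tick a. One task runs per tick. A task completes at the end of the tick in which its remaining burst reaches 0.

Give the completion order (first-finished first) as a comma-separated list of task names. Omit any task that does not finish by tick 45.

completion order = C, D, E, F, B, H, G, A

t=0: ready={A,B,E} → run E
t=1: ready={A,B,E,G} → run E
t=2: ready={A,B,C,E,G} → run C
t=3: ready={A,B,C,D,E,F,G} → run C
t=4: ready={A,B,C,D,E,F,G} → run C
t=5: ready={A,B,C,D,E,F,G,H} → run C
t=6: ready={A,B,C,D,E,F,G,H} → run C
t=7: ready={A,B,C,D,E,F,G,H} → run C
t=8: ready={A,B,C,D,E,F,G,H} → run C
t=9: ready={A,B,D,E,F,G,H} → run D
t=10: ready={A,B,D,E,F,G,H} → run D
t=11: ready={A,B,D,E,F,G,H} → run D
t=12: ready={A,B,D,E,F,G,H} → run D
t=13: ready={A,B,E,F,G,H} → run E
t=14: ready={A,B,E,F,G,H} → run E
t=15: ready={A,B,E,F,G,H} → run E
t=16: ready={A,B,F,G,H} → run F
t=17: ready={A,B,F,G,H} → run F
t=18: ready={A,B,F,G,H} → run F
t=19: ready={A,B,F,G,H} → run F
t=20: ready={A,B,G,H} → run B
t=21: ready={A,B,G,H} → run B
t=22: ready={A,B,G,H} → run B
t=23: ready={A,B,G,H} → run B
t=24: ready={A,B,G,H} → run B
t=25: ready={A,B,G,H} → run B
t=26: ready={A,B,G,H} → run B
t=27: ready={A,B,G,H} → run B
t=28: ready={A,G,H} → run H
t=29: ready={A,G,H} → run H
t=30: ready={A,G,H} → run H
t=31: ready={A,G} → run G
t=32: ready={A,G} → run G
t=33: ready={A,G} → run G
t=34: ready={A,G} → run G
t=35: ready={A,G} → run G
t=36: ready={A} → run A
t=37: ready={A} → run A
t=38: ready={A} → run A
t=39: ready={A} → run A
t=40: ready={A} → run A
t=41: (idle)
t=42: (idle)
t=43: (idle)
t=44: (idle)
t=45: (idle)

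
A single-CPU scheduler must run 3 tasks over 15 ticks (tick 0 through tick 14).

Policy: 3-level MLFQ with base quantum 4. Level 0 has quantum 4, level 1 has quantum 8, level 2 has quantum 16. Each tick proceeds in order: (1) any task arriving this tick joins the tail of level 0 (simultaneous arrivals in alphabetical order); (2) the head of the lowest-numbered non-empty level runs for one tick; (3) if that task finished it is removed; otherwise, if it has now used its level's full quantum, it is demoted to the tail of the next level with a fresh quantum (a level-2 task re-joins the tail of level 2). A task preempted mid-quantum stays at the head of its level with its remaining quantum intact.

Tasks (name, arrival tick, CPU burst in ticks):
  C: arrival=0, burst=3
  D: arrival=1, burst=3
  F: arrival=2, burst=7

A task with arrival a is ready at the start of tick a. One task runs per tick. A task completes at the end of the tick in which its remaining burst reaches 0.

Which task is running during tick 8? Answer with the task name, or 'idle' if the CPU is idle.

running at tick 8 = F

t=0: L0/L1/L2 = C/-/- → run C
t=1: L0/L1/L2 = CD/-/- → run C
t=2: L0/L1/L2 = CDF/-/- → run C
t=3: L0/L1/L2 = DF/-/- → run D
t=4: L0/L1/L2 = DF/-/- → run D
t=5: L0/L1/L2 = DF/-/- → run D
t=6: L0/L1/L2 = F/-/- → run F
t=7: L0/L1/L2 = F/-/- → run F
t=8: L0/L1/L2 = F/-/- → run F
t=9: L0/L1/L2 = F/-/- → run F
t=10: L0/L1/L2 = -/F/- → run F
t=11: L0/L1/L2 = -/F/- → run F
t=12: L0/L1/L2 = -/F/- → run F
t=13: (idle)
t=14: (idle)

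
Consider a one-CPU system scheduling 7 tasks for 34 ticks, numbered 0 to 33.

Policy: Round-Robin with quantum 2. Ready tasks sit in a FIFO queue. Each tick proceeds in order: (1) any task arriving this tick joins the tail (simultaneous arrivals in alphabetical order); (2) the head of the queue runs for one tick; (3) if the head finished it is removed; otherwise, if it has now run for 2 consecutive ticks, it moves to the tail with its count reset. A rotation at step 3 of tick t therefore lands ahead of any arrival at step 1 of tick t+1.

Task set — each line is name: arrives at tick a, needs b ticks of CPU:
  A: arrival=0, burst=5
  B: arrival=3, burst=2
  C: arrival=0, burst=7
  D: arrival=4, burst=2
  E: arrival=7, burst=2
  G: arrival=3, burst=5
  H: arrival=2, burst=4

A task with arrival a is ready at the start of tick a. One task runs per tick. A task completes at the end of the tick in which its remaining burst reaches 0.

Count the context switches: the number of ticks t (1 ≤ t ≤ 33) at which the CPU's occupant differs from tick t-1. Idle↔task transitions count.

t=0: queue=[A,C] q_used=0 → run A
t=1: queue=[A,C] q_used=1 → run A
t=2: queue=[C,A,H] q_used=0 → run C
t=3: queue=[C,A,H,B,G] q_used=1 → run C
t=4: queue=[A,H,B,G,C,D] q_used=0 → run A
t=5: queue=[A,H,B,G,C,D] q_used=1 → run A
t=6: queue=[H,B,G,C,D,A] q_used=0 → run H
t=7: queue=[H,B,G,C,D,A,E] q_used=1 → run H
t=8: queue=[B,G,C,D,A,E,H] q_used=0 → run B
t=9: queue=[B,G,C,D,A,E,H] q_used=1 → run B
t=10: queue=[G,C,D,A,E,H] q_used=0 → run G
t=11: queue=[G,C,D,A,E,H] q_used=1 → run G
t=12: queue=[C,D,A,E,H,G] q_used=0 → run C
t=13: queue=[C,D,A,E,H,G] q_used=1 → run C
t=14: queue=[D,A,E,H,G,C] q_used=0 → run D
t=15: queue=[D,A,E,H,G,C] q_used=1 → run D
t=16: queue=[A,E,H,G,C] q_used=0 → run A
t=17: queue=[E,H,G,C] q_used=0 → run E
t=18: queue=[E,H,G,C] q_used=1 → run E
t=19: queue=[H,G,C] q_used=0 → run H
t=20: queue=[H,G,C] q_used=1 → run H
t=21: queue=[G,C] q_used=0 → run G
t=22: queue=[G,C] q_used=1 → run G
t=23: queue=[C,G] q_used=0 → run C
t=24: queue=[C,G] q_used=1 → run C
t=25: queue=[G,C] q_used=0 → run G
t=26: queue=[C] q_used=0 → run C
t=27: (idle)
t=28: (idle)
t=29: (idle)
t=30: (idle)
t=31: (idle)
t=32: (idle)
t=33: (idle)

context switches = 15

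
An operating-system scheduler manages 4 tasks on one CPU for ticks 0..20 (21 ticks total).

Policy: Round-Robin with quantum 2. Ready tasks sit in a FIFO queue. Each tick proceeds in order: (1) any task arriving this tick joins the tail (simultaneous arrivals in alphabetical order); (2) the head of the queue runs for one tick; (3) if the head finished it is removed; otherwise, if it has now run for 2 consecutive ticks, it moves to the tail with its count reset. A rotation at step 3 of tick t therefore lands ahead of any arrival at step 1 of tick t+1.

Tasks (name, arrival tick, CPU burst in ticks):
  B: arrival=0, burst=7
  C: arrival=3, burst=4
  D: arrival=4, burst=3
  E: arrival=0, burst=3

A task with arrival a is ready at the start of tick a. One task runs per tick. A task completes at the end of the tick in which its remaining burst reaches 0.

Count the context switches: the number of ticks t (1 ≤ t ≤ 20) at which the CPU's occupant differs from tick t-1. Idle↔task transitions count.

t=0: queue=[B,E] q_used=0 → run B
t=1: queue=[B,E] q_used=1 → run B
t=2: queue=[E,B] q_used=0 → run E
t=3: queue=[E,B,C] q_used=1 → run E
t=4: queue=[B,C,E,D] q_used=0 → run B
t=5: queue=[B,C,E,D] q_used=1 → run B
t=6: queue=[C,E,D,B] q_used=0 → run C
t=7: queue=[C,E,D,B] q_used=1 → run C
t=8: queue=[E,D,B,C] q_used=0 → run E
t=9: queue=[D,B,C] q_used=0 → run D
t=10: queue=[D,B,C] q_used=1 → run D
t=11: queue=[B,C,D] q_used=0 → run B
t=12: queue=[B,C,D] q_used=1 → run B
t=13: queue=[C,D,B] q_used=0 → run C
t=14: queue=[C,D,B] q_used=1 → run C
t=15: queue=[D,B] q_used=0 → run D
t=16: queue=[B] q_used=0 → run B
t=17: (idle)
t=18: (idle)
t=19: (idle)
t=20: (idle)

context switches = 10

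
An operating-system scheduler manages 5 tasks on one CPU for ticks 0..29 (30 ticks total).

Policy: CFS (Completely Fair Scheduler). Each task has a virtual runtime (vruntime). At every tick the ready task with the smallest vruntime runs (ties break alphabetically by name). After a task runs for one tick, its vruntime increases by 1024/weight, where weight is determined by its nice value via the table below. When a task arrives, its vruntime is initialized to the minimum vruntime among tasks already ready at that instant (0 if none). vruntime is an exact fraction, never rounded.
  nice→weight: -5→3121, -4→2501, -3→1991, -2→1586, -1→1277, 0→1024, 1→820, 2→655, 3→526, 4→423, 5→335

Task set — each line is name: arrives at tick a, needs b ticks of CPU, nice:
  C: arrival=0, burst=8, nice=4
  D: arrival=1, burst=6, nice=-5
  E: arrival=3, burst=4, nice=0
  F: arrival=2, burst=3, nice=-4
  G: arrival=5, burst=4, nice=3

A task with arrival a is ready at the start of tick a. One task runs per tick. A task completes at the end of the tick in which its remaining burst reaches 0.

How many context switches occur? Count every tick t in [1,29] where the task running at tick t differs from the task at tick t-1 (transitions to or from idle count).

t=0: vr[C=0] → run C
t=1: vr[C=1024/423 D=1024/423] → run C
t=2: vr[C=2048/423 D=1024/423 F=1024/423] → run D
t=3: vr[C=2048/423 D=3629056/1320183 E=1024/423 F=1024/423] → run E
t=4: vr[C=2048/423 D=3629056/1320183 E=1447/423 F=1024/423] → run F
t=5: vr[C=2048/423 D=3629056/1320183 E=1447/423 F=2994176/1057923 G=3629056/1320183] → run D
t=6: vr[C=2048/423 D=4062208/1320183 E=1447/423 F=2994176/1057923 G=3629056/1320183] → run G
t=7: vr[C=2048/423 D=4062208/1320183 E=1447/423 F=2994176/1057923 G=1630375424/347208129] → run F
t=8: vr[C=2048/423 D=4062208/1320183 E=1447/423 F=3427328/1057923 G=1630375424/347208129] → run D
t=9: vr[C=2048/423 D=4495360/1320183 E=1447/423 F=3427328/1057923 G=1630375424/347208129] → run F
t=10: vr[C=2048/423 D=4495360/1320183 E=1447/423 G=1630375424/347208129] → run D
t=11: vr[C=2048/423 D=4928512/1320183 E=1447/423 G=1630375424/347208129] → run E
t=12: vr[C=2048/423 D=4928512/1320183 E=1870/423 G=1630375424/347208129] → run D
t=13: vr[C=2048/423 D=5361664/1320183 E=1870/423 G=1630375424/347208129] → run D
t=14: vr[C=2048/423 E=1870/423 G=1630375424/347208129] → run E
t=15: vr[C=2048/423 E=2293/423 G=1630375424/347208129] → run G
t=16: vr[C=2048/423 E=2293/423 G=2306309120/347208129] → run C
t=17: vr[C=1024/141 E=2293/423 G=2306309120/347208129] → run E
t=18: vr[C=1024/141 G=2306309120/347208129] → run G
t=19: vr[C=1024/141 G=2982242816/347208129] → run C
t=20: vr[C=4096/423 G=2982242816/347208129] → run G
t=21: vr[C=4096/423] → run C
t=22: vr[C=5120/423] → run C
t=23: vr[C=2048/141] → run C
t=24: vr[C=7168/423] → run C
t=25: (idle)
t=26: (idle)
t=27: (idle)
t=28: (idle)
t=29: (idle)

context switches = 20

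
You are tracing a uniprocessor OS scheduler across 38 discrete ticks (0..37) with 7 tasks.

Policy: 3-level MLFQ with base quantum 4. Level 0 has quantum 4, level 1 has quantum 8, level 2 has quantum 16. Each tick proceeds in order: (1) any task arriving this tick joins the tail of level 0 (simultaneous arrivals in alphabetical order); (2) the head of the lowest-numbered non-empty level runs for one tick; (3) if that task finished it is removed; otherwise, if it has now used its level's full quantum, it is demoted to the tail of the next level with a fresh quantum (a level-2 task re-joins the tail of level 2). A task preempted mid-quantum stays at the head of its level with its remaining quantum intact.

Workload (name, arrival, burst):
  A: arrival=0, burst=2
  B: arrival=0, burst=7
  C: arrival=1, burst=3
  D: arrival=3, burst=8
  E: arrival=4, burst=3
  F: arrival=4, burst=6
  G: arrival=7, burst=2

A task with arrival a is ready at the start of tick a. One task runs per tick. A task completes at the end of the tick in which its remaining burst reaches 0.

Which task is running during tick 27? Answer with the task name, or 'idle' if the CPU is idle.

running at tick 27 = D

t=0: L0/L1/L2 = AB/-/- → run A
t=1: L0/L1/L2 = ABC/-/- → run A
t=2: L0/L1/L2 = BC/-/- → run B
t=3: L0/L1/L2 = BCD/-/- → run B
t=4: L0/L1/L2 = BCDEF/-/- → run B
t=5: L0/L1/L2 = BCDEF/-/- → run B
t=6: L0/L1/L2 = CDEF/B/- → run C
t=7: L0/L1/L2 = CDEFG/B/- → run C
t=8: L0/L1/L2 = CDEFG/B/- → run C
t=9: L0/L1/L2 = DEFG/B/- → run D
t=10: L0/L1/L2 = DEFG/B/- → run D
t=11: L0/L1/L2 = DEFG/B/- → run D
t=12: L0/L1/L2 = DEFG/B/- → run D
t=13: L0/L1/L2 = EFG/BD/- → run E
t=14: L0/L1/L2 = EFG/BD/- → run E
t=15: L0/L1/L2 = EFG/BD/- → run E
t=16: L0/L1/L2 = FG/BD/- → run F
t=17: L0/L1/L2 = FG/BD/- → run F
t=18: L0/L1/L2 = FG/BD/- → run F
t=19: L0/L1/L2 = FG/BD/- → run F
t=20: L0/L1/L2 = G/BDF/- → run G
t=21: L0/L1/L2 = G/BDF/- → run G
t=22: L0/L1/L2 = -/BDF/- → run B
t=23: L0/L1/L2 = -/BDF/- → run B
t=24: L0/L1/L2 = -/BDF/- → run B
t=25: L0/L1/L2 = -/DF/- → run D
t=26: L0/L1/L2 = -/DF/- → run D
t=27: L0/L1/L2 = -/DF/- → run D
t=28: L0/L1/L2 = -/DF/- → run D
t=29: L0/L1/L2 = -/F/- → run F
t=30: L0/L1/L2 = -/F/- → run F
t=31: (idle)
t=32: (idle)
t=33: (idle)
t=34: (idle)
t=35: (idle)
t=36: (idle)
t=37: (idle)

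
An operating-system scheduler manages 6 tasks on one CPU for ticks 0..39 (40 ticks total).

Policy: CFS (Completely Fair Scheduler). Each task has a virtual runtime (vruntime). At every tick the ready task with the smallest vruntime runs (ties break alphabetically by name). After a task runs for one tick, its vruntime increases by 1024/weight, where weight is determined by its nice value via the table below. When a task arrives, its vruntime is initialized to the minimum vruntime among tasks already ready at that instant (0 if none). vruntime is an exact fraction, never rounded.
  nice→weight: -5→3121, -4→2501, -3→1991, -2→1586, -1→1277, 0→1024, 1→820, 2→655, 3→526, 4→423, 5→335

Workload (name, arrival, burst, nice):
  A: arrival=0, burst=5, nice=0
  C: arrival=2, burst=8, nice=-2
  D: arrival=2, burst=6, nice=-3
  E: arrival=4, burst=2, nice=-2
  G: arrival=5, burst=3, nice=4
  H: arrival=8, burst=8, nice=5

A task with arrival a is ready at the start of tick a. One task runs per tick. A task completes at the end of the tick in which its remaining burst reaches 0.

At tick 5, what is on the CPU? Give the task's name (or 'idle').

t=0: vr[A=0] → run A
t=1: vr[A=1] → run A
t=2: vr[A=2 C=2 D=2] → run A
t=3: vr[A=3 C=2 D=2] → run C
t=4: vr[A=3 C=2098/793 D=2 E=2] → run D
t=5: vr[A=3 C=2098/793 D=5006/1991 E=2 G=2] → run E
t=6: vr[A=3 C=2098/793 D=5006/1991 E=2098/793 G=2] → run G
t=7: vr[A=3 C=2098/793 D=5006/1991 E=2098/793 G=1870/423] → run D
t=8: vr[A=3 C=2098/793 D=6030/1991 E=2098/793 G=1870/423 H=2098/793] → run C
t=9: vr[A=3 C=2610/793 D=6030/1991 E=2098/793 G=1870/423 H=2098/793] → run E
t=10: vr[A=3 C=2610/793 D=6030/1991 G=1870/423 H=2098/793] → run H
t=11: vr[A=3 C=2610/793 D=6030/1991 G=1870/423 H=1514862/265655] → run A
t=12: vr[A=4 C=2610/793 D=6030/1991 G=1870/423 H=1514862/265655] → run D
t=13: vr[A=4 C=2610/793 D=7054/1991 G=1870/423 H=1514862/265655] → run C
t=14: vr[A=4 C=3122/793 D=7054/1991 G=1870/423 H=1514862/265655] → run D
t=15: vr[A=4 C=3122/793 D=8078/1991 G=1870/423 H=1514862/265655] → run C
t=16: vr[A=4 C=3634/793 D=8078/1991 G=1870/423 H=1514862/265655] → run A
t=17: vr[C=3634/793 D=8078/1991 G=1870/423 H=1514862/265655] → run D
t=18: vr[C=3634/793 D=9102/1991 G=1870/423 H=1514862/265655] → run G
t=19: vr[C=3634/793 D=9102/1991 G=2894/423 H=1514862/265655] → run D
t=20: vr[C=3634/793 G=2894/423 H=1514862/265655] → run C
t=21: vr[C=4146/793 G=2894/423 H=1514862/265655] → run C
t=22: vr[C=4658/793 G=2894/423 H=1514862/265655] → run H
t=23: vr[C=4658/793 G=2894/423 H=2326894/265655] → run C
t=24: vr[C=5170/793 G=2894/423 H=2326894/265655] → run C
t=25: vr[G=2894/423 H=2326894/265655] → run G
t=26: vr[H=2326894/265655] → run H
t=27: vr[H=3138926/265655] → run H
t=28: vr[H=3950958/265655] → run H
t=29: vr[H=952598/53131] → run H
t=30: vr[H=5575022/265655] → run H
t=31: vr[H=6387054/265655] → run H
t=32: (idle)
t=33: (idle)
t=34: (idle)
t=35: (idle)
t=36: (idle)
t=37: (idle)
t=38: (idle)
t=39: (idle)

running at tick 5 = E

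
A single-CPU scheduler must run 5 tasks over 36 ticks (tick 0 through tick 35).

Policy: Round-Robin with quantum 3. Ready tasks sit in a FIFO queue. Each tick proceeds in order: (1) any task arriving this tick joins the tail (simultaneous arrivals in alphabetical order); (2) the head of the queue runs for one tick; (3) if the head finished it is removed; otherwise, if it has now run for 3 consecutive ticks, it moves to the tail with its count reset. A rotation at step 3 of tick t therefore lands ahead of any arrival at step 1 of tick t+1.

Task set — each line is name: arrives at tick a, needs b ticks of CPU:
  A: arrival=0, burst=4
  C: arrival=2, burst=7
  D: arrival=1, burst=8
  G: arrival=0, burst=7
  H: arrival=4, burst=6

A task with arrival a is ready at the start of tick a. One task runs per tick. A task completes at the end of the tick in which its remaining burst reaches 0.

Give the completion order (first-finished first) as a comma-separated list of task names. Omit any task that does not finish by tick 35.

completion order = A, H, G, D, C

t=0: queue=[A,G] q_used=0 → run A
t=1: queue=[A,G,D] q_used=1 → run A
t=2: queue=[A,G,D,C] q_used=2 → run A
t=3: queue=[G,D,C,A] q_used=0 → run G
t=4: queue=[G,D,C,A,H] q_used=1 → run G
t=5: queue=[G,D,C,A,H] q_used=2 → run G
t=6: queue=[D,C,A,H,G] q_used=0 → run D
t=7: queue=[D,C,A,H,G] q_used=1 → run D
t=8: queue=[D,C,A,H,G] q_used=2 → run D
t=9: queue=[C,A,H,G,D] q_used=0 → run C
t=10: queue=[C,A,H,G,D] q_used=1 → run C
t=11: queue=[C,A,H,G,D] q_used=2 → run C
t=12: queue=[A,H,G,D,C] q_used=0 → run A
t=13: queue=[H,G,D,C] q_used=0 → run H
t=14: queue=[H,G,D,C] q_used=1 → run H
t=15: queue=[H,G,D,C] q_used=2 → run H
t=16: queue=[G,D,C,H] q_used=0 → run G
t=17: queue=[G,D,C,H] q_used=1 → run G
t=18: queue=[G,D,C,H] q_used=2 → run G
t=19: queue=[D,C,H,G] q_used=0 → run D
t=20: queue=[D,C,H,G] q_used=1 → run D
t=21: queue=[D,C,H,G] q_used=2 → run D
t=22: queue=[C,H,G,D] q_used=0 → run C
t=23: queue=[C,H,G,D] q_used=1 → run C
t=24: queue=[C,H,G,D] q_used=2 → run C
t=25: queue=[H,G,D,C] q_used=0 → run H
t=26: queue=[H,G,D,C] q_used=1 → run H
t=27: queue=[H,G,D,C] q_used=2 → run H
t=28: queue=[G,D,C] q_used=0 → run G
t=29: queue=[D,C] q_used=0 → run D
t=30: queue=[D,C] q_used=1 → run D
t=31: queue=[C] q_used=0 → run C
t=32: (idle)
t=33: (idle)
t=34: (idle)
t=35: (idle)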